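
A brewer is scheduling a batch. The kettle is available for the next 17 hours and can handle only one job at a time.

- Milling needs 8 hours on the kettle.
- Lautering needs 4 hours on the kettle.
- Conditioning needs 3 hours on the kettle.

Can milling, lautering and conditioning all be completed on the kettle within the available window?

Yes

Running back to back, the jobs need 8 + 4 + 3 = 15 hours on the kettle.
Since 15 ≤ 17, they fit within the window.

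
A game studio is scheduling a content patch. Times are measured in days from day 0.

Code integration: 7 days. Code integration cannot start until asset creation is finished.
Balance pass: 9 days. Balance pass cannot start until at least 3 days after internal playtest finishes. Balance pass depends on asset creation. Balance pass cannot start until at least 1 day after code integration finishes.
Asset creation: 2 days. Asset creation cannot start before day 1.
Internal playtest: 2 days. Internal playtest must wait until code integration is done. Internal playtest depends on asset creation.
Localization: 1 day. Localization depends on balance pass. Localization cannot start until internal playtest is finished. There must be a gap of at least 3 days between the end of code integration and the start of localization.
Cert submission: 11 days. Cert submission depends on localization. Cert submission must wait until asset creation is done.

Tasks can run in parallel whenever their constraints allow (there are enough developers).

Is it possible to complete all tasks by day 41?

Yes

Asset creation cannot begin until its own release at day 1. It runs from day 1 to 1 + 2 = day 3.
Code integration waits on asset creation (finishes day 3), so it starts at day 3 and finishes at 3 + 7 = day 10.
Internal playtest needs all of code integration (finishes day 10); asset creation (finishes day 3). That puts its earliest start at day 10; it finishes at 10 + 2 = day 12.
Balance pass needs all of internal playtest (finishes day 12, plus 3-day gap → day 15); asset creation (finishes day 3); code integration (finishes day 10, plus 1-day gap → day 11). That puts its earliest start at day 15; it finishes at 15 + 9 = day 24.
Localization needs all of balance pass (finishes day 24); internal playtest (finishes day 12); code integration (finishes day 10, plus 3-day gap → day 13). That puts its earliest start at day 24; it finishes at 24 + 1 = day 25.
Cert submission needs all of localization (finishes day 25); asset creation (finishes day 3). That puts its earliest start at day 25; it finishes at 25 + 11 = day 36.
Every task is finished by day 36, which is no later than the deadline of 41, so the schedule is feasible.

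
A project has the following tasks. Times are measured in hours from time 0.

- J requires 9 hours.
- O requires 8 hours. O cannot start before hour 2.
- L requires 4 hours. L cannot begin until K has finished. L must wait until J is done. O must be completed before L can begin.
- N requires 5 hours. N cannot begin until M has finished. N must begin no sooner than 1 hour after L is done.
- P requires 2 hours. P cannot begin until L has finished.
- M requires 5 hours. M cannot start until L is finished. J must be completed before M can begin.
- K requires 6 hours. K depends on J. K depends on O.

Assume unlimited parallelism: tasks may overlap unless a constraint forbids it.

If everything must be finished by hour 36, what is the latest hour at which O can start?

To finish by hour 36, N (duration 5) must start no later than hour 31.
Since N (must start by hour 31) depends on it, M must finish by hour 31. Backing off its 5-hour duration gives a latest start of hour 26.
P has no dependents, so it just needs to finish by hour 36. Starting by 36 − 2 = hour 34 achieves that.
L has several dependents: M (must start by hour 26); N (must start by hour 31, minus 1-hour gap → hour 30); P (must start by hour 34). The earliest of those limits is hour 26, so L must start by 26 − 4 = hour 22.
K must finish before L (must start by hour 22). With a 6-hour duration, K must start by 22 − 6 = hour 16.
O feeds K (must start by hour 16); L (must start by hour 22). Taking the minimum, O must finish by hour 16 and start by 16 − 8 = hour 8.

8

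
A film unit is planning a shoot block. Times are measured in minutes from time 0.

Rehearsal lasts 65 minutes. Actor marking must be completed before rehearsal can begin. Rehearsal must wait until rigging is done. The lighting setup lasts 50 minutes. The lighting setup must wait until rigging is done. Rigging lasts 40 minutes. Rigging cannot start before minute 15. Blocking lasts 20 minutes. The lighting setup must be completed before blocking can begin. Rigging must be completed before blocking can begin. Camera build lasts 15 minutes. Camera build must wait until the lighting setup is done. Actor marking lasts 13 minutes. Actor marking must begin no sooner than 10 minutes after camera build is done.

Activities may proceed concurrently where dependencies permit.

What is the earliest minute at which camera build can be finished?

Rigging cannot begin until its own release at minute 15. It runs from minute 15 to 15 + 40 = minute 55.
The lighting setup cannot begin until rigging (finishes minute 55). It runs from minute 55 to 55 + 50 = minute 105.
Camera build waits on the lighting setup (finishes minute 105), so it starts at minute 105 and finishes at 105 + 15 = minute 120.

120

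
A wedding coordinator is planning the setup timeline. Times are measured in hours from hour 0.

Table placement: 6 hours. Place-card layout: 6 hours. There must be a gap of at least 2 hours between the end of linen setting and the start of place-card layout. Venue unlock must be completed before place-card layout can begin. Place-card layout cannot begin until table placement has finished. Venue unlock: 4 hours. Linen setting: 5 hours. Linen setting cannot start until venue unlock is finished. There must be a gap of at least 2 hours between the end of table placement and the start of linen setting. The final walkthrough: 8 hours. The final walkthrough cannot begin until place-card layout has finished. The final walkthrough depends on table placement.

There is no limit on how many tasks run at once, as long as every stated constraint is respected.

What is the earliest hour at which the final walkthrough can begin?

Table placement can start immediately at hour 0; it finishes at hour 6.
Venue unlock can start immediately at hour 0; it finishes at hour 4.
Linen setting needs all of venue unlock (finishes hour 4); table placement (finishes hour 6, plus 2-hour gap → hour 8). That puts its earliest start at hour 8; it finishes at 8 + 5 = hour 13.
Place-card layout needs all of linen setting (finishes hour 13, plus 2-hour gap → hour 15); venue unlock (finishes hour 4); table placement (finishes hour 6). That puts its earliest start at hour 15; it finishes at 15 + 6 = hour 21.
The final walkthrough waits on place-card layout (finishes hour 21); table placement (finishes hour 6). The latest of these is hour 21, which is the earliest the final walkthrough can start.

21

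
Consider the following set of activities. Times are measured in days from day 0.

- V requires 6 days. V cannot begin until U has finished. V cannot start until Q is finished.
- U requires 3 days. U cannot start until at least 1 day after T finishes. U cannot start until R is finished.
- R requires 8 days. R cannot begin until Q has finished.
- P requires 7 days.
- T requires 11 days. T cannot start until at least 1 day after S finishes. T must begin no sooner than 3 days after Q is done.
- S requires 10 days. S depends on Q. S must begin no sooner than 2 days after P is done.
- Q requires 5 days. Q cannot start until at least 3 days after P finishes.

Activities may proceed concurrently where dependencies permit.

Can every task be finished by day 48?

Yes

Nothing blocks P, so it runs from day 0 to day 7.
Q cannot begin until P (finishes day 7, plus 3-day gap → day 10). It runs from day 10 to 10 + 5 = day 15.
S has to wait for Q (finishes day 15); P (finishes day 7, plus 2-day gap → day 9). The latest of these is day 15, so S runs day 15 to 15 + 10 = day 25.
T has to wait for S (finishes day 25, plus 1-day gap → day 26); Q (finishes day 15, plus 3-day gap → day 18). The latest of these is day 26, so T runs day 26 to 26 + 11 = day 37.
R cannot begin until Q (finishes day 15). It runs from day 15 to 15 + 8 = day 23.
For U: T (finishes day 37, plus 1-day gap → day 38); R (finishes day 23). Taking the maximum gives a start of day 38, and it finishes at 38 + 3 = day 41.
V cannot start until U (finishes day 41); Q (finishes day 15). The controlling bound is day 41, so V finishes at 41 + 6 = day 47.
Every task is finished by day 47, which is no later than the deadline of 48, so the schedule is feasible.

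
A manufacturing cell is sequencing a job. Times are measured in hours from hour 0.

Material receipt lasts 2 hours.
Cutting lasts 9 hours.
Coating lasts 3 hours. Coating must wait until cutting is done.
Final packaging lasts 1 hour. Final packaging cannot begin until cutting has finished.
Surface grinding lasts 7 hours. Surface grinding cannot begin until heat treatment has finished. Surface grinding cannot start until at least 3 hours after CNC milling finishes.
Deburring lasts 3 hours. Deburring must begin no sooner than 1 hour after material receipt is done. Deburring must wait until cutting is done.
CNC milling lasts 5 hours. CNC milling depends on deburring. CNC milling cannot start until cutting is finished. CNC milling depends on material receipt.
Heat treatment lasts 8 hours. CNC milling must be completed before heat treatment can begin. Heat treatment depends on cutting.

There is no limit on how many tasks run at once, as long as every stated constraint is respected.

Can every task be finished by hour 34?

Yes

Cutting has no prerequisites, so it starts at hour 0 and finishes at hour 9.
Final packaging waits on cutting (finishes hour 9), so it starts at hour 9 and finishes at 9 + 1 = hour 10.
Coating cannot begin until cutting (finishes hour 9). It runs from hour 9 to 9 + 3 = hour 12.
Nothing blocks material receipt, so it runs from hour 0 to hour 2.
Deburring needs all of material receipt (finishes hour 2, plus 1-hour gap → hour 3); cutting (finishes hour 9). That puts its earliest start at hour 9; it finishes at 9 + 3 = hour 12.
For CNC milling: deburring (finishes hour 12); cutting (finishes hour 9); material receipt (finishes hour 2). Taking the maximum gives a start of hour 12, and it finishes at 12 + 5 = hour 17.
Heat treatment needs all of CNC milling (finishes hour 17); cutting (finishes hour 9). That puts its earliest start at hour 17; it finishes at 17 + 8 = hour 25.
For surface grinding: heat treatment (finishes hour 25); CNC milling (finishes hour 17, plus 3-hour gap → hour 20). Taking the maximum gives a start of hour 25, and it finishes at 25 + 7 = hour 32.
Every task is finished by hour 32, which is no later than the deadline of 34, so the schedule is feasible.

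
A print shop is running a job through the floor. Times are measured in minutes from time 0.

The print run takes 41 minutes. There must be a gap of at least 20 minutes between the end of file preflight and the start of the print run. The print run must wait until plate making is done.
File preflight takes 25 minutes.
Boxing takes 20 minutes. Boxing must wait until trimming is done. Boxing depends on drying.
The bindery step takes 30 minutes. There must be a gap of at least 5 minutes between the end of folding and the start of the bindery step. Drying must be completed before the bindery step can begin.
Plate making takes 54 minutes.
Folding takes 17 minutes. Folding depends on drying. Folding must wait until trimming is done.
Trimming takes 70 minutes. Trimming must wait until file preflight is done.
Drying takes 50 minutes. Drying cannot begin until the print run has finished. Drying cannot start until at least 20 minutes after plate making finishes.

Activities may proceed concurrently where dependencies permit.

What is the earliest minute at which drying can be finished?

145

Nothing blocks plate making, so it runs from minute 0 to minute 54.
File preflight can start immediately at minute 0; it finishes at minute 25.
The print run has to wait for file preflight (finishes minute 25, plus 20-minute gap → minute 45); plate making (finishes minute 54). The latest of these is minute 54, so the print run runs minute 54 to 54 + 41 = minute 95.
Drying has to wait for the print run (finishes minute 95); plate making (finishes minute 54, plus 20-minute gap → minute 74). The latest of these is minute 95, so drying runs minute 95 to 95 + 50 = minute 145.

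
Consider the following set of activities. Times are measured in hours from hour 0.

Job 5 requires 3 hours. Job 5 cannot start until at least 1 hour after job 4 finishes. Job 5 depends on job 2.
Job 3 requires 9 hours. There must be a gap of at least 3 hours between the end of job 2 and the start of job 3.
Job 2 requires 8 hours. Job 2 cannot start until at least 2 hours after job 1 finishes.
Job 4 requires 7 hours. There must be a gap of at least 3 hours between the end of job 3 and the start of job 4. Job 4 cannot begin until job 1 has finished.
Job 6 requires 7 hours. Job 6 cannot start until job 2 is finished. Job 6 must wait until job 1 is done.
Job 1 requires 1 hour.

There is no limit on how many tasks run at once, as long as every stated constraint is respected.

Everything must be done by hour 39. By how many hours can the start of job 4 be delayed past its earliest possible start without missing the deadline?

2

Job 1 has no prerequisites, so it starts at hour 0 and finishes at hour 1.
After job 1 (finishes hour 1, plus 2-hour gap → hour 3), job 2 can start at hour 3 and finishes at hour 11.
After job 2 (finishes hour 11, plus 3-hour gap → hour 14), job 3 can start at hour 14 and finishes at hour 23.
Job 4 has to wait for job 3 (finishes hour 23, plus 3-hour gap → hour 26); job 1 (finishes hour 1). The latest of these is hour 26, so job 4 runs hour 26 to 26 + 7 = hour 33.

Working backward from the deadline:
To finish by hour 39, job 5 (duration 3) must start no later than hour 36.
Job 4 has to be done before job 5 (must start by hour 36, minus 1-hour gap → hour 35). That means finishing by hour 35, i.e. starting by 35 − 7 = hour 28.
So job 4 can start as early as hour 26 and as late as hour 28, giving 28 − 26 = 2 hours of slack.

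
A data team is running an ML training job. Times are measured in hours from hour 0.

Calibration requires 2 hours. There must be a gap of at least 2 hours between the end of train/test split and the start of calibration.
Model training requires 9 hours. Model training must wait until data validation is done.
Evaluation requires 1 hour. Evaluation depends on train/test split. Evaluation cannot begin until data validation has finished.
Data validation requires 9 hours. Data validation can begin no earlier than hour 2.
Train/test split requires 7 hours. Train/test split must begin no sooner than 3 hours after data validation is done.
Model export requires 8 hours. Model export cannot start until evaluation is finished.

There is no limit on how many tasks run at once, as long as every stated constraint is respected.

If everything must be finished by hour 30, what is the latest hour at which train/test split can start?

To finish by hour 30, model export (duration 8) must start no later than hour 22.
Evaluation feeds into model export (must start by hour 22); so evaluation must finish by hour 22 and therefore start by hour 21.
Nothing follows calibration; the deadline of hour 30 is its only limit. It must start by 30 − 2 = hour 28.
Train/test split must finish in time for evaluation (must start by hour 21); calibration (must start by hour 28, minus 2-hour gap → hour 26). The tightest is hour 21, so train/test split must start by 21 − 7 = hour 14.

14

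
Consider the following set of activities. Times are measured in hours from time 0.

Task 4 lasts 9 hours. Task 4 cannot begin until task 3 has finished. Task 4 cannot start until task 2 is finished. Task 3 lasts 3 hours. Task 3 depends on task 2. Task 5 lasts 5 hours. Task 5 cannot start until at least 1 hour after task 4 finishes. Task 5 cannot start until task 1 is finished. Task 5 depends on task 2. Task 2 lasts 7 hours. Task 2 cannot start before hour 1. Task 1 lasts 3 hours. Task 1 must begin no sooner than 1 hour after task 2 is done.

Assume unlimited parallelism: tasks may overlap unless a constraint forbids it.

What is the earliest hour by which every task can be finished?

26

Task 2 cannot begin until its own release at hour 1. It runs from hour 1 to 1 + 7 = hour 8.
Task 3 cannot begin until task 2 (finishes hour 8). It runs from hour 8 to 8 + 3 = hour 11.
Task 4 cannot start until task 3 (finishes hour 11); task 2 (finishes hour 8). The controlling bound is hour 11, so task 4 finishes at 11 + 9 = hour 20.
Task 1 cannot begin until task 2 (finishes hour 8, plus 1-hour gap → hour 9). It runs from hour 9 to 9 + 3 = hour 12.
Task 5 needs all of task 4 (finishes hour 20, plus 1-hour gap → hour 21); task 1 (finishes hour 12); task 2 (finishes hour 8). That puts its earliest start at hour 21; it finishes at 21 + 5 = hour 26.
All tasks are finished once the last one completes. Finish times: Task 1 at 12, Task 2 at 8, Task 3 at 11, Task 4 at 20, Task 5 at 26. The latest is hour 26.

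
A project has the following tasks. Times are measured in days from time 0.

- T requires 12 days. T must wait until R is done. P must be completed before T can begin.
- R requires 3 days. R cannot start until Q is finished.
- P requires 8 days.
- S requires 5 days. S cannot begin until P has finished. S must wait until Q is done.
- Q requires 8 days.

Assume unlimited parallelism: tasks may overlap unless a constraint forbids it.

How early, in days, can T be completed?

23

Nothing blocks Q, so it runs from day 0 to day 8.
R waits on Q (finishes day 8), so it starts at day 8 and finishes at 8 + 3 = day 11.
Nothing blocks P, so it runs from day 0 to day 8.
T has to wait for R (finishes day 11); P (finishes day 8). The latest of these is day 11, so T runs day 11 to 11 + 12 = day 23.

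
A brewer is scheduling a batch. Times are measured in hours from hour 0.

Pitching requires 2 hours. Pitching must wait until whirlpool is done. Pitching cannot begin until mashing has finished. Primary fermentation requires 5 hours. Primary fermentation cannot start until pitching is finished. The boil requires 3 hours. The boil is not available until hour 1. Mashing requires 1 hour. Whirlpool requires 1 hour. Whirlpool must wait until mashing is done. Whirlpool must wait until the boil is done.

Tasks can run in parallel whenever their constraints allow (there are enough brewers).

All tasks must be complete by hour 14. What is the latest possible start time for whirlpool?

Nothing follows primary fermentation; the deadline of hour 14 is its only limit. It must start by 14 − 5 = hour 9.
Pitching has to be done before primary fermentation (must start by hour 9). That means finishing by hour 9, i.e. starting by 9 − 2 = hour 7.
Whirlpool must finish before pitching (must start by hour 7). With a 1-hour duration, whirlpool must start by 7 − 1 = hour 6.

6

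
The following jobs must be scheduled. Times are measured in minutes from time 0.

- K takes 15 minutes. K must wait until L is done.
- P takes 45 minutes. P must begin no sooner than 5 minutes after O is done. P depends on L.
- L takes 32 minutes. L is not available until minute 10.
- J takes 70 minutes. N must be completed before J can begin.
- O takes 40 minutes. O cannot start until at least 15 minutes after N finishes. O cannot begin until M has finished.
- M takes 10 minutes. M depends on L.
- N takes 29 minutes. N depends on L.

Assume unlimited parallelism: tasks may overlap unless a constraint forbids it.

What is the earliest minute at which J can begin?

After its own release at minute 10, L can start at minute 10 and finishes at minute 42.
After L (finishes minute 42), N can start at minute 42 and finishes at minute 71.
J waits on N (finishes minute 71), so the earliest it can start is minute 71.

71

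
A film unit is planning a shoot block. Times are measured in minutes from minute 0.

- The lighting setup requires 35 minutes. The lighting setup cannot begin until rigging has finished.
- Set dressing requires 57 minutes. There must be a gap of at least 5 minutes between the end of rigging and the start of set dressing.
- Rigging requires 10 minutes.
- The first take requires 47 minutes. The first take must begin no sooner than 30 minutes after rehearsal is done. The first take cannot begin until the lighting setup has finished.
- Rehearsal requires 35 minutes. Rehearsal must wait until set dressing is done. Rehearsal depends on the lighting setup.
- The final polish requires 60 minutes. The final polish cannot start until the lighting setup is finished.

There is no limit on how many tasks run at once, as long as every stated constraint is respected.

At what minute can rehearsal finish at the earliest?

107

Rigging can start immediately at minute 0; it finishes at minute 10.
The lighting setup cannot begin until rigging (finishes minute 10). It runs from minute 10 to 10 + 35 = minute 45.
Set dressing waits on rigging (finishes minute 10, plus 5-minute gap → minute 15), so it starts at minute 15 and finishes at 15 + 57 = minute 72.
Rehearsal cannot start until set dressing (finishes minute 72); the lighting setup (finishes minute 45). The controlling bound is minute 72, so rehearsal finishes at 72 + 35 = minute 107.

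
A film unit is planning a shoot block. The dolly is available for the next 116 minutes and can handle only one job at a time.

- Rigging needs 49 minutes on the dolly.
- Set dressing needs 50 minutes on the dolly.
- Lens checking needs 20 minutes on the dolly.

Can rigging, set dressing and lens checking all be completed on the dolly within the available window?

Running back to back, the jobs need 49 + 50 + 20 = 119 minutes on the dolly.
Since 119 > 116, they cannot all fit.

No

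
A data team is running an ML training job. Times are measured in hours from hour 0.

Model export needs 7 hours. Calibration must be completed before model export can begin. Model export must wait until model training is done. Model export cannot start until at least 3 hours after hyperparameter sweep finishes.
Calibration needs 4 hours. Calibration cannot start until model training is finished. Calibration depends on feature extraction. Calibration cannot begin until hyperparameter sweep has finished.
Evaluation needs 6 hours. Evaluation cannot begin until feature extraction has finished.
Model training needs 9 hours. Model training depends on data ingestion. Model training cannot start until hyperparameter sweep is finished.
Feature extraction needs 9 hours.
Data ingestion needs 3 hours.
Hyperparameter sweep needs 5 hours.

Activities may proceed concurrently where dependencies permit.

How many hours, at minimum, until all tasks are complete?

Nothing blocks hyperparameter sweep, so it runs from hour 0 to hour 5.
Feature extraction can start immediately at hour 0; it finishes at hour 9.
Evaluation waits on feature extraction (finishes hour 9), so it starts at hour 9 and finishes at 9 + 6 = hour 15.
Nothing blocks data ingestion, so it runs from hour 0 to hour 3.
Model training has to wait for data ingestion (finishes hour 3); hyperparameter sweep (finishes hour 5). The latest of these is hour 5, so model training runs hour 5 to 5 + 9 = hour 14.
Calibration needs all of model training (finishes hour 14); feature extraction (finishes hour 9); hyperparameter sweep (finishes hour 5). That puts its earliest start at hour 14; it finishes at 14 + 4 = hour 18.
For model export: calibration (finishes hour 18); model training (finishes hour 14); hyperparameter sweep (finishes hour 5, plus 3-hour gap → hour 8). Taking the maximum gives a start of hour 18, and it finishes at 18 + 7 = hour 25.
All tasks are finished once the last one completes. Finish times: Data ingestion at 3, Feature extraction at 9, Hyperparameter sweep at 5, Model training at 14, Evaluation at 15, Calibration at 18, Model export at 25. The latest is hour 25.

25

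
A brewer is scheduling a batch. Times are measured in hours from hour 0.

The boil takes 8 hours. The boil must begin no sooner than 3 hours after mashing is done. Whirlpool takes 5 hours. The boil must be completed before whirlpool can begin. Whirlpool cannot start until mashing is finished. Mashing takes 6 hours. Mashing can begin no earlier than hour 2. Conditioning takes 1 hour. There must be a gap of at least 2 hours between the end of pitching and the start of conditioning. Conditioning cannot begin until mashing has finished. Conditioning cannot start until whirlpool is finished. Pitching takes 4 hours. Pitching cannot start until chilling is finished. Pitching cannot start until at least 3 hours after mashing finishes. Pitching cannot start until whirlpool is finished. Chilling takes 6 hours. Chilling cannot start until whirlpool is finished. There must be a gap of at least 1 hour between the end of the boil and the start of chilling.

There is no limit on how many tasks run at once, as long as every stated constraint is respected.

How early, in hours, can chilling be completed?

After its own release at hour 2, mashing can start at hour 2 and finishes at hour 8.
The boil cannot begin until mashing (finishes hour 8, plus 3-hour gap → hour 11). It runs from hour 11 to 11 + 8 = hour 19.
Whirlpool cannot start until the boil (finishes hour 19); mashing (finishes hour 8). The controlling bound is hour 19, so whirlpool finishes at 19 + 5 = hour 24.
Chilling cannot start until whirlpool (finishes hour 24); the boil (finishes hour 19, plus 1-hour gap → hour 20). The controlling bound is hour 24, so chilling finishes at 24 + 6 = hour 30.

30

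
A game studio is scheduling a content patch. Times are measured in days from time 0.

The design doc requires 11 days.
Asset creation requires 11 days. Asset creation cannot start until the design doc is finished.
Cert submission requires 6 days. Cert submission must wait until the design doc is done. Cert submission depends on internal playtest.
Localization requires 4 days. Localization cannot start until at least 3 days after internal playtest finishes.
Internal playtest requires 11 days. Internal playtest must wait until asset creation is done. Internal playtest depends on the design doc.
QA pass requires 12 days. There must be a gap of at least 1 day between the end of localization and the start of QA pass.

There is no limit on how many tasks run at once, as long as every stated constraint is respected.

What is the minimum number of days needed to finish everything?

Nothing blocks the design doc, so it runs from day 0 to day 11.
After the design doc (finishes day 11), asset creation can start at day 11 and finishes at day 22.
Internal playtest has to wait for asset creation (finishes day 22); the design doc (finishes day 11). The latest of these is day 22, so internal playtest runs day 22 to 22 + 11 = day 33.
Cert submission needs all of the design doc (finishes day 11); internal playtest (finishes day 33). That puts its earliest start at day 33; it finishes at 33 + 6 = day 39.
Localization waits on internal playtest (finishes day 33, plus 3-day gap → day 36), so it starts at day 36 and finishes at 36 + 4 = day 40.
QA pass cannot begin until localization (finishes day 40, plus 1-day gap → day 41). It runs from day 41 to 41 + 12 = day 53.
All tasks are finished once the last one completes. Finish times: The design doc at 11, Asset creation at 22, Internal playtest at 33, Localization at 40, QA pass at 53, Cert submission at 39. The latest is day 53.

53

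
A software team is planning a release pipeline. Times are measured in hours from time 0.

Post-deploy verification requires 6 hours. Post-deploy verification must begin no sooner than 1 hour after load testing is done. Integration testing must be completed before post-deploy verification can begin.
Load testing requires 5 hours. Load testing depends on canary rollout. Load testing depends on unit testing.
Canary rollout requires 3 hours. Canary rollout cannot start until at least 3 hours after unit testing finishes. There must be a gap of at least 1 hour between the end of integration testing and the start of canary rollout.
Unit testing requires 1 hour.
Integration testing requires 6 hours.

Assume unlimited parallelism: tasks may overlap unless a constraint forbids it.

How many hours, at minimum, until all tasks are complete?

22

Nothing blocks integration testing, so it runs from hour 0 to hour 6.
Unit testing can start immediately at hour 0; it finishes at hour 1.
Canary rollout needs all of unit testing (finishes hour 1, plus 3-hour gap → hour 4); integration testing (finishes hour 6, plus 1-hour gap → hour 7). That puts its earliest start at hour 7; it finishes at 7 + 3 = hour 10.
For load testing: canary rollout (finishes hour 10); unit testing (finishes hour 1). Taking the maximum gives a start of hour 10, and it finishes at 10 + 5 = hour 15.
For post-deploy verification: load testing (finishes hour 15, plus 1-hour gap → hour 16); integration testing (finishes hour 6). Taking the maximum gives a start of hour 16, and it finishes at 16 + 6 = hour 22.
All tasks are finished once the last one completes. Finish times: Unit testing at 1, Integration testing at 6, Canary rollout at 10, Load testing at 15, Post-deploy verification at 22. The latest is hour 22.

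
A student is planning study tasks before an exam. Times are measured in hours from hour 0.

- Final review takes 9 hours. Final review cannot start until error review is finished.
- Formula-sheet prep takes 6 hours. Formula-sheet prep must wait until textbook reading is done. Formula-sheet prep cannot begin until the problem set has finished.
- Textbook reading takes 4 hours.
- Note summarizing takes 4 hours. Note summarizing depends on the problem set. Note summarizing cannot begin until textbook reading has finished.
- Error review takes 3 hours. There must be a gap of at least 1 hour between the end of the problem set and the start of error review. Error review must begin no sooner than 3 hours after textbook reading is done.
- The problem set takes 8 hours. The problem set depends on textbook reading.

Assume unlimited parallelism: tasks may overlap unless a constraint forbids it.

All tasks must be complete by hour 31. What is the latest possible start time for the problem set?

Final review has no dependents, so it just needs to finish by hour 31. Starting by 31 − 9 = hour 22 achieves that.
Error review feeds into final review (must start by hour 22); so error review must finish by hour 22 and therefore start by hour 19.
Nothing follows note summarizing; the deadline of hour 31 is its only limit. It must start by 31 − 4 = hour 27.
Formula-sheet prep has no dependents, so it just needs to finish by hour 31. Starting by 31 − 6 = hour 25 achieves that.
The problem set has several dependents: error review (must start by hour 19, minus 1-hour gap → hour 18); note summarizing (must start by hour 27); formula-sheet prep (must start by hour 25). The earliest of those limits is hour 18, so the problem set must start by 18 − 8 = hour 10.

10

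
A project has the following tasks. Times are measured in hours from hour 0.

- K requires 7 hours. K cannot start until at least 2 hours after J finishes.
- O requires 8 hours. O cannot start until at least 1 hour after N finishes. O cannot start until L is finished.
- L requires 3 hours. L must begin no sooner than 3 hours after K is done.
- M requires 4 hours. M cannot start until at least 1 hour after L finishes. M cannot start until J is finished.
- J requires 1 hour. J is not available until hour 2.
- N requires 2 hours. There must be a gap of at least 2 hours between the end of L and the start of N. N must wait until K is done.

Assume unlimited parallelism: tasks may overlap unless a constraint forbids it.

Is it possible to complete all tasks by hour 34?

Yes

J waits on its own release at hour 2, so it starts at hour 2 and finishes at 2 + 1 = hour 3.
K cannot begin until J (finishes hour 3, plus 2-hour gap → hour 5). It runs from hour 5 to 5 + 7 = hour 12.
L waits on K (finishes hour 12, plus 3-hour gap → hour 15), so it starts at hour 15 and finishes at 15 + 3 = hour 18.
N has to wait for L (finishes hour 18, plus 2-hour gap → hour 20); K (finishes hour 12). The latest of these is hour 20, so N runs hour 20 to 20 + 2 = hour 22.
O has to wait for N (finishes hour 22, plus 1-hour gap → hour 23); L (finishes hour 18). The latest of these is hour 23, so O runs hour 23 to 23 + 8 = hour 31.
M needs all of L (finishes hour 18, plus 1-hour gap → hour 19); J (finishes hour 3). That puts its earliest start at hour 19; it finishes at 19 + 4 = hour 23.
Every task is finished by hour 31, which is no later than the deadline of 34, so the schedule is feasible.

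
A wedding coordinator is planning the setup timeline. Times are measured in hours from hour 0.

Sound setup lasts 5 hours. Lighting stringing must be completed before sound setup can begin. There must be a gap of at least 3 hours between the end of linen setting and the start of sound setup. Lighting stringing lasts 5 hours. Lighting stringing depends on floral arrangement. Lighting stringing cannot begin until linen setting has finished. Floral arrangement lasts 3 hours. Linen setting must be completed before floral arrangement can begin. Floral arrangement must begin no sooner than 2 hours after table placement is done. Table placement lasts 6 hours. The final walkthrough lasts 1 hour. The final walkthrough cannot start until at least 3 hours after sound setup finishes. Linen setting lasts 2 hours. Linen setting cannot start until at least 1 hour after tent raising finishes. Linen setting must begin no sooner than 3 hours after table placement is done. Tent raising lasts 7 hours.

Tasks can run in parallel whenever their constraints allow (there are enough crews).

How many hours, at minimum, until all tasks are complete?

28

Table placement has no prerequisites, so it starts at hour 0 and finishes at hour 6.
Tent raising has no prerequisites, so it starts at hour 0 and finishes at hour 7.
Linen setting cannot start until tent raising (finishes hour 7, plus 1-hour gap → hour 8); table placement (finishes hour 6, plus 3-hour gap → hour 9). The controlling bound is hour 9, so linen setting finishes at 9 + 2 = hour 11.
Floral arrangement has to wait for linen setting (finishes hour 11); table placement (finishes hour 6, plus 2-hour gap → hour 8). The latest of these is hour 11, so floral arrangement runs hour 11 to 11 + 3 = hour 14.
Lighting stringing has to wait for floral arrangement (finishes hour 14); linen setting (finishes hour 11). The latest of these is hour 14, so lighting stringing runs hour 14 to 14 + 5 = hour 19.
For sound setup: lighting stringing (finishes hour 19); linen setting (finishes hour 11, plus 3-hour gap → hour 14). Taking the maximum gives a start of hour 19, and it finishes at 19 + 5 = hour 24.
The final walkthrough cannot begin until sound setup (finishes hour 24, plus 3-hour gap → hour 27). It runs from hour 27 to 27 + 1 = hour 28.
All tasks are finished once the last one completes. Finish times: Tent raising at 7, Table placement at 6, Linen setting at 11, Floral arrangement at 14, Lighting stringing at 19, Sound setup at 24, The final walkthrough at 28. The latest is hour 28.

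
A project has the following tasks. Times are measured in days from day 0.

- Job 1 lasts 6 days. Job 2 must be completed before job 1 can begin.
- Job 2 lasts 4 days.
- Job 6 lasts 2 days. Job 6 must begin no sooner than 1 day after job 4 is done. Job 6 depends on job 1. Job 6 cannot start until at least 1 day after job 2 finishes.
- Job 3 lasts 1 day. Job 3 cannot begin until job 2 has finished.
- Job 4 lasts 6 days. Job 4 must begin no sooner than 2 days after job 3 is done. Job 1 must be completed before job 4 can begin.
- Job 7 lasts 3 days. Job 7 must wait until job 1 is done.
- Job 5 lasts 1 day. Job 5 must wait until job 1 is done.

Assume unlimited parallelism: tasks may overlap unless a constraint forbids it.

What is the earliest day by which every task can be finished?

19

Nothing blocks job 2, so it runs from day 0 to day 4.
Job 3 waits on job 2 (finishes day 4), so it starts at day 4 and finishes at 4 + 1 = day 5.
Job 1 cannot begin until job 2 (finishes day 4). It runs from day 4 to 4 + 6 = day 10.
Job 7 waits on job 1 (finishes day 10), so it starts at day 10 and finishes at 10 + 3 = day 13.
Job 5 cannot begin until job 1 (finishes day 10). It runs from day 10 to 10 + 1 = day 11.
Job 4 has to wait for job 3 (finishes day 5, plus 2-day gap → day 7); job 1 (finishes day 10). The latest of these is day 10, so job 4 runs day 10 to 10 + 6 = day 16.
Job 6 cannot start until job 4 (finishes day 16, plus 1-day gap → day 17); job 1 (finishes day 10); job 2 (finishes day 4, plus 1-day gap → day 5). The controlling bound is day 17, so job 6 finishes at 17 + 2 = day 19.
All tasks are finished once the last one completes. Finish times: Job 1 at 10, Job 2 at 4, Job 3 at 5, Job 4 at 16, Job 5 at 11, Job 6 at 19, Job 7 at 13. The latest is day 19.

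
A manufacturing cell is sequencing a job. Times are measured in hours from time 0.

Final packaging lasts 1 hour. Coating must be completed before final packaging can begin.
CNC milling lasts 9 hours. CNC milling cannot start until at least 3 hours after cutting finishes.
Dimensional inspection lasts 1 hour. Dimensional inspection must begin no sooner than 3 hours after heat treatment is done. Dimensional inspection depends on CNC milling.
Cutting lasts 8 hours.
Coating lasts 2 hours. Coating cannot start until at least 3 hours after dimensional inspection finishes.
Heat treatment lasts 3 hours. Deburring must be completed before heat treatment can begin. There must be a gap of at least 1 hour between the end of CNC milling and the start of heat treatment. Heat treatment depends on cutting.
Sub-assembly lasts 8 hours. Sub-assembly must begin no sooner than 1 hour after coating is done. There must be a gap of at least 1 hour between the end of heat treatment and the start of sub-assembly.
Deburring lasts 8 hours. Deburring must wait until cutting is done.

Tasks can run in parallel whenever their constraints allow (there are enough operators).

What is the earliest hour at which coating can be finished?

Cutting can start immediately at hour 0; it finishes at hour 8.
After cutting (finishes hour 8, plus 3-hour gap → hour 11), CNC milling can start at hour 11 and finishes at hour 20.
Deburring waits on cutting (finishes hour 8), so it starts at hour 8 and finishes at 8 + 8 = hour 16.
Heat treatment cannot start until deburring (finishes hour 16); CNC milling (finishes hour 20, plus 1-hour gap → hour 21); cutting (finishes hour 8). The controlling bound is hour 21, so heat treatment finishes at 21 + 3 = hour 24.
For dimensional inspection: heat treatment (finishes hour 24, plus 3-hour gap → hour 27); CNC milling (finishes hour 20). Taking the maximum gives a start of hour 27, and it finishes at 27 + 1 = hour 28.
Coating waits on dimensional inspection (finishes hour 28, plus 3-hour gap → hour 31), so it starts at hour 31 and finishes at 31 + 2 = hour 33.

33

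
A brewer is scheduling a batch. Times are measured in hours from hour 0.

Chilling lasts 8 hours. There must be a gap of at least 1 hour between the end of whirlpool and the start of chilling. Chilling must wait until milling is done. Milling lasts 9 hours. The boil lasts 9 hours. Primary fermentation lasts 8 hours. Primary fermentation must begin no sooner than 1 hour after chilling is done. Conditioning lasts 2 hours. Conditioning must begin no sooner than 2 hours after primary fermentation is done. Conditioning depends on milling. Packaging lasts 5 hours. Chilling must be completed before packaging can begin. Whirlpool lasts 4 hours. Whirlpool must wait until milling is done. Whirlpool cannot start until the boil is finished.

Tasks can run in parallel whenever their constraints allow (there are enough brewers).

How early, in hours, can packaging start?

22

Nothing blocks the boil, so it runs from hour 0 to hour 9.
Milling has no prerequisites, so it starts at hour 0 and finishes at hour 9.
Whirlpool has to wait for milling (finishes hour 9); the boil (finishes hour 9). The latest of these is hour 9, so whirlpool runs hour 9 to 9 + 4 = hour 13.
For chilling: whirlpool (finishes hour 13, plus 1-hour gap → hour 14); milling (finishes hour 9). Taking the maximum gives a start of hour 14, and it finishes at 14 + 8 = hour 22.
Packaging waits on chilling (finishes hour 22), so the earliest it can start is hour 22.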